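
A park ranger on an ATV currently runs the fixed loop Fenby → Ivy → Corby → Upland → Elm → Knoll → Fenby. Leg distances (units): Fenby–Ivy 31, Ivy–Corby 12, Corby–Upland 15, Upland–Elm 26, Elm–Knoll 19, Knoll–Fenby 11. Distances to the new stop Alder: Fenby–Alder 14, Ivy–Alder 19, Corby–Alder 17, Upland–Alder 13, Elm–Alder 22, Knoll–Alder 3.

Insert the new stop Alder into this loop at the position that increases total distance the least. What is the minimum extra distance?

Minimum extra distance: 2, inserting Alder between Fenby and Ivy.

Insertion cost between consecutive stops i–j is d(i,Alder) + d(Alder,j) − d(i,j):
  between Fenby and Ivy: 14 + 19 − 31 = 2
  between Ivy and Corby: 19 + 17 − 12 = 24
  between Corby and Upland: 17 + 13 − 15 = 15
  between Upland and Elm: 13 + 22 − 26 = 9
  between Elm and Knoll: 22 + 3 − 19 = 6
  between Knoll and Fenby: 3 + 14 − 11 = 6
Cheapest insertion is between Fenby and Ivy, adding 2.
New total = 114 + 2 = 116.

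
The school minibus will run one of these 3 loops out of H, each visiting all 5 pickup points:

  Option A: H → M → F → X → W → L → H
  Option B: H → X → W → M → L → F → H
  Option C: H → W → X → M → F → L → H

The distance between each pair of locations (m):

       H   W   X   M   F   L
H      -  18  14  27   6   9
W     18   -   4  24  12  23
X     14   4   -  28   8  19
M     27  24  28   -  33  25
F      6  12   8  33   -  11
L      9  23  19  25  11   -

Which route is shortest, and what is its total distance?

Option A: 27 + 33 + 8 + 4 + 23 + 9 = 104
Option B: 14 + 4 + 24 + 25 + 11 + 6 = 84
Option C: 18 + 4 + 28 + 33 + 11 + 9 = 103

84 m — Option B is the shortest.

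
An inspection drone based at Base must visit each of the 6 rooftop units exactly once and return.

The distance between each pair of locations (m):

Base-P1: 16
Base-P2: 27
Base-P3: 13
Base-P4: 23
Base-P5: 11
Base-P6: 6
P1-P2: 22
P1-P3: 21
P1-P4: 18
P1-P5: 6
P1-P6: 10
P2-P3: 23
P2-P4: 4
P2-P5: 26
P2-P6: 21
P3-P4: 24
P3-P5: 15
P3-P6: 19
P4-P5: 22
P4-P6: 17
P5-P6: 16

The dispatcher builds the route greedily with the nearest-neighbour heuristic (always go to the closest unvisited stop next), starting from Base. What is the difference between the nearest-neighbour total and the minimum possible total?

Excess over optimum: 4 m.

Base: P6=6, P5=11, P3=13, P1=16, P4=23, P2=27 ⇒ P6
P6: P1=10, P5=16, P4=17, P3=19, P2=21 ⇒ P1
P1: P5=6, P4=18, P3=21, P2=22 ⇒ P5
P5: P3=15, P4=22, P2=26 ⇒ P3
P3: P2=23, P4=24 ⇒ P2
P2: P4=4 ⇒ P4
NN route Base → P6 → P1 → P5 → P3 → P2 → P4 → Base costs 87.
Optimal: Base → P3 → P5 → P1 → P2 → P4 → P6 → Base costs 83 (by enumerating all 360 distinct tours).
Excess = 87 − 83 = 4.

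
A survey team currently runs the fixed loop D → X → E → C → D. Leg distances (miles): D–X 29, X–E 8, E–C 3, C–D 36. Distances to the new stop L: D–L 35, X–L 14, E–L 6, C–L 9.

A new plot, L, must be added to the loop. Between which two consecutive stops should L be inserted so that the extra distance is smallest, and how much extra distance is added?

Insertion cost between consecutive stops i–j is d(i,L) + d(L,j) − d(i,j):
  between D and X: 35 + 14 − 29 = 20
  between X and E: 14 + 6 − 8 = 12
  between E and C: 6 + 9 − 3 = 12
  between C and D: 9 + 35 − 36 = 8
Cheapest insertion is between C and D, adding 8.
New total = 76 + 8 = 84.

Adding 8 miles by placing L on the C–D leg.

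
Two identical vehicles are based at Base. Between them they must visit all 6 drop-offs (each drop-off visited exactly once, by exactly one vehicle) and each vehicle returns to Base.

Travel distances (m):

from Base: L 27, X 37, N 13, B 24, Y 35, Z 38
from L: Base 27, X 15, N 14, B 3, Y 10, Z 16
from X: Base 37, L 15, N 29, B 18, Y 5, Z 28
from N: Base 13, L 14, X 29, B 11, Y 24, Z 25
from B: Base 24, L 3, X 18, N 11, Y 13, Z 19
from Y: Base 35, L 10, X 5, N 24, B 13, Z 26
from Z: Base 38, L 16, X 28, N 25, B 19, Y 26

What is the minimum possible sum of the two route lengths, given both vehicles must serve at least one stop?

Minimum combined distance: 134 m.

There are 2^5 − 1 = 31 ways to divide the 6 stops into two non-empty groups. For each, the best each vehicle can do is its own shortest tour through its group:
  {L} + {X, N, B, Y, Z}: 54 + 108 = 162
  {X} + {L, N, B, Y, Z}: 74 + 101 = 175
  {L, X} + {N, B, Y, Z}: 79 + 101 = 180
  {N} + {L, X, B, Y, Z}: 26 + 108 = 134
  {L, N} + {X, B, Y, Z}: 54 + 108 = 162
  {X, N} + {L, B, Y, Z}: 79 + 101 = 180
  … (31 splits in total)
Best: vehicle 1 Base → N → Base = 26; vehicle 2 Base → B → L → Y → X → Z → Base = 108; combined 134.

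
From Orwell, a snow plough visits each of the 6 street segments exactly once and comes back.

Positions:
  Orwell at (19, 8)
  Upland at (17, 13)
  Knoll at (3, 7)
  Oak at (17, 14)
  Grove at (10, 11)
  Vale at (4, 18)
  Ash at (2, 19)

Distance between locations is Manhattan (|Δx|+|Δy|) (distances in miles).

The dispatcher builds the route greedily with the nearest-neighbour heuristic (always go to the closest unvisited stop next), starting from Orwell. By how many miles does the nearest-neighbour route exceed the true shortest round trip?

8 miles longer than the optimal tour.

From Orwell: Upland=7, Oak=8, Grove=12, Knoll=17, Vale=25, Ash=28 → choose Upland (7).
From Upland: Oak=1, Grove=9, Vale=18, Knoll=20, Ash=21 → choose Oak (1).
From Oak: Grove=10, Vale=17, Ash=20, Knoll=21 → choose Grove (10).
From Grove: Knoll=11, Vale=13, Ash=16 → choose Knoll (11).
From Knoll: Vale=12, Ash=13 → choose Vale (12).
From Vale: Ash=3 → choose Ash (3).
NN route Orwell → Upland → Oak → Grove → Knoll → Vale → Ash → Orwell costs 72.
Optimal: Orwell → Upland → Oak → Grove → Vale → Ash → Knoll → Orwell costs 64 (by enumerating all 360 distinct tours).
Excess = 72 − 64 = 8.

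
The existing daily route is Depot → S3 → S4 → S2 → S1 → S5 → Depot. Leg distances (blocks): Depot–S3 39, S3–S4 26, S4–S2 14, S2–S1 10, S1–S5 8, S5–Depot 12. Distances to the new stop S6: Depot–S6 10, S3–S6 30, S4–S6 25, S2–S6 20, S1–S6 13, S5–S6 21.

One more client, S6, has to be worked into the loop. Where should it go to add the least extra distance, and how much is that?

Insertion cost between consecutive stops i–j is d(i,S6) + d(S6,j) − d(i,j):
  between Depot and S3: 10 + 30 − 39 = 1
  between S3 and S4: 30 + 25 − 26 = 29
  between S4 and S2: 25 + 20 − 14 = 31
  between S2 and S1: 20 + 13 − 10 = 23
  between S1 and S5: 13 + 21 − 8 = 26
  between S5 and Depot: 21 + 10 − 12 = 19
Cheapest insertion is between Depot and S3, adding 1.
New total = 109 + 1 = 110.

Minimum extra distance: 1 blocks, inserting S6 between Depot and S3.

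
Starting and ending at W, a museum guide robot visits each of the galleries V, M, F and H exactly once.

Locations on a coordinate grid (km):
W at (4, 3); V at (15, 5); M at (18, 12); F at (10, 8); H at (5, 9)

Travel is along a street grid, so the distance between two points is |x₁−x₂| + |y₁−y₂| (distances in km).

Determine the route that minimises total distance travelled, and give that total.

With 4 stops there are 4!/2 = 12 distinct round trips (a route and its reverse cost the same).
W - V - M - F - H - W: 13+10+12+6+7 = 48
W - V - M - H - F - W: 13+10+16+6+11 = 56
W - V - F - M - H - W: 13+8+12+16+7 = 56
W - V - F - H - M - W: 13+8+6+16+23 = 66
W - V - H - M - F - W: 13+14+16+12+11 = 66
W - V - H - F - M - W: 13+14+6+12+23 = 68
W - M - V - F - H - W: 23+10+8+6+7 = 54
W - M - V - H - F - W: 23+10+14+6+11 = 64
W - M - F - V - H - W: 23+12+8+14+7 = 64
W - M - H - V - F - W: 23+16+14+8+11 = 72
W - F - V - M - H - W: 11+8+10+16+7 = 52
W - F - M - V - H - W: 11+12+10+14+7 = 54
The minimum is 48.
One optimal route: W → V → M → F → H → W (or its reverse).

48 km — the shortest possible round trip.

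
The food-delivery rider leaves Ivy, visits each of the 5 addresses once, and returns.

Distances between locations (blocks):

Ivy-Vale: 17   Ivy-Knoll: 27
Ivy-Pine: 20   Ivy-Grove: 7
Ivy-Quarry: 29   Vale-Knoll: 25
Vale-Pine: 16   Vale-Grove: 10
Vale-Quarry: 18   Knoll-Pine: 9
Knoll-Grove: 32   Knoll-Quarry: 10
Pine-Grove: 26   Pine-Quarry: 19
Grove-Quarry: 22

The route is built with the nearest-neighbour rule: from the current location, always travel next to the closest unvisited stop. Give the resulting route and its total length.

Ivy → [Grove:7 / Vale:17 / Pine:20 / Knoll:27 / Quarry:29] → Grove (7)
Grove → [Vale:10 / Quarry:22 / Pine:26 / Knoll:32] → Vale (10)
Vale → [Pine:16 / Quarry:18 / Knoll:25] → Pine (16)
Pine → [Knoll:9 / Quarry:19] → Knoll (9)
Knoll → [Quarry:10] → Quarry (10)
Return Quarry→Ivy: 29.
Total = 7 + 10 + 16 + 9 + 10 + 29 = 81.

Total distance 81 blocks via the nearest-neighbour route Ivy → Grove → Vale → Pine → Knoll → Quarry → Ivy.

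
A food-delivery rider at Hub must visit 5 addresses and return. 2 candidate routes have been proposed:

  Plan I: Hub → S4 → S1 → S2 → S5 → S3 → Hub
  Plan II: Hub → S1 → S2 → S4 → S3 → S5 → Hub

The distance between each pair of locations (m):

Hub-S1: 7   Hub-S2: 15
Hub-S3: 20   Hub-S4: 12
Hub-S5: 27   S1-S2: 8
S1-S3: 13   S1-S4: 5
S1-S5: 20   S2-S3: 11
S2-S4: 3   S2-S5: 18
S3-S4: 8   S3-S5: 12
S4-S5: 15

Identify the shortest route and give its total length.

65 m — Plan II is the shortest.

Plan I: 12 + 5 + 8 + 18 + 12 + 20 = 75
Plan II: 7 + 8 + 3 + 8 + 12 + 27 = 65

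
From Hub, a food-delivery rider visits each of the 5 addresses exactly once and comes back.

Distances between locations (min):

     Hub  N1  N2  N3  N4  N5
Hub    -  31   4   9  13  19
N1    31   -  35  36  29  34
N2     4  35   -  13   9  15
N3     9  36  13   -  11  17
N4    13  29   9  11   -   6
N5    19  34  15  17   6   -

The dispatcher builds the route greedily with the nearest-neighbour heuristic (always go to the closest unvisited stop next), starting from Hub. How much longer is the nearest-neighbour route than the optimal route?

The nearest-neighbour route is 5 min longer than optimal.

From Hub: N2=4, N3=9, N4=13, N5=19, N1=31 → choose N2 (4).
From N2: N4=9, N3=13, N5=15, N1=35 → choose N4 (9).
From N4: N5=6, N3=11, N1=29 → choose N5 (6).
From N5: N3=17, N1=34 → choose N3 (17).
From N3: N1=36 → choose N1 (36).
NN route Hub → N2 → N4 → N5 → N3 → N1 → Hub costs 103.
Optimal: Hub → N2 → N4 → N5 → N1 → N3 → Hub costs 98 (by enumerating all 60 distinct tours).
Excess = 103 − 98 = 5.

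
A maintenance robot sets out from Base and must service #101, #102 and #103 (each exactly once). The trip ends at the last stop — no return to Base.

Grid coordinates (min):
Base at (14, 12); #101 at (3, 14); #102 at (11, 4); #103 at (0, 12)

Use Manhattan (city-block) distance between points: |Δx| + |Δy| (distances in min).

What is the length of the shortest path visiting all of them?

Minimum one-way distance = 34 min.

There are 3! = 6 possible orderings.
Base - #101 - #102 - #103: 13+18+19 = 50
Base - #101 - #103 - #102: 13+5+19 = 37
Base - #102 - #101 - #103: 11+18+5 = 34
Base - #102 - #103 - #101: 11+19+5 = 35
Base - #103 - #101 - #102: 14+5+18 = 37
Base - #103 - #102 - #101: 14+19+18 = 51
The minimum is 34.
One shortest path: Base → #102 → #101 → #103.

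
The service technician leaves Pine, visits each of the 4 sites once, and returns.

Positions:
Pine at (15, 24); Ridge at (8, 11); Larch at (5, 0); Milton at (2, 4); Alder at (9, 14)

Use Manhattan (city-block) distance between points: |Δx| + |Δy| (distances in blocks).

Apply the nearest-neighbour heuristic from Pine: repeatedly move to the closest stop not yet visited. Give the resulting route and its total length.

74 blocks along Pine → Alder → Ridge → Milton → Larch → Pine.

From Pine: distances to unvisited — Alder=16, Ridge=20, Milton=33, Larch=34. Nearest is Alder (16).
From Alder: distances to unvisited — Ridge=4, Milton=17, Larch=18. Nearest is Ridge (4).
From Ridge: distances to unvisited — Milton=13, Larch=14. Nearest is Milton (13).
From Milton: distances to unvisited — Larch=7. Nearest is Larch (7).
Return Larch→Pine: 34.
Total = 16 + 4 + 13 + 7 + 34 = 74.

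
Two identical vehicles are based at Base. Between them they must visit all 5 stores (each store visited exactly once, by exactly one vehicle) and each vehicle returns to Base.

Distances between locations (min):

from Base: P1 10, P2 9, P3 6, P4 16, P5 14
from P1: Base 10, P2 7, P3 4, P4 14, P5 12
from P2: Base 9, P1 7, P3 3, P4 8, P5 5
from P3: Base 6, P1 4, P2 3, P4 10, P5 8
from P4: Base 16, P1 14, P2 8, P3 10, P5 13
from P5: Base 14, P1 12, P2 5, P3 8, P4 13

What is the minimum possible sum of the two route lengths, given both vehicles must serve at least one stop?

Minimum combined distance: 63 min.

There are 2^4 − 1 = 15 ways to divide the 5 stops into two non-empty groups. For each, the best each vehicle can do is its own shortest tour through its group:
  {P1} + {P2, P3, P4, P5}: 20 + 43 = 63
  {P2} + {P1, P3, P4, P5}: 18 + 51 = 69
  {P1, P2} + {P3, P4, P5}: 26 + 43 = 69
  {P3} + {P1, P2, P4, P5}: 12 + 51 = 63
  {P1, P3} + {P2, P4, P5}: 20 + 43 = 63
  {P2, P3} + {P1, P4, P5}: 18 + 51 = 69
  … (15 splits in total)
Best: vehicle 1 Base → P1 → Base = 20; vehicle 2 Base → P2 → P5 → P4 → P3 → Base = 43; combined 63.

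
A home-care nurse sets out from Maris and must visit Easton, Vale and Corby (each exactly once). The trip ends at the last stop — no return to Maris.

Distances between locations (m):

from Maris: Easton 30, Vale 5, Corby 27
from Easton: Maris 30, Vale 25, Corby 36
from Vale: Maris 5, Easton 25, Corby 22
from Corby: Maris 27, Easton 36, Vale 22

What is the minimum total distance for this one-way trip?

There are 3! = 6 possible orderings.
Maris → Easton → Vale → Corby: 30+25+22 = 77
Maris → Easton → Corby → Vale: 30+36+22 = 88
Maris → Vale → Easton → Corby: 5+25+36 = 66
Maris → Vale → Corby → Easton: 5+22+36 = 63
Maris → Corby → Easton → Vale: 27+36+25 = 88
Maris → Corby → Vale → Easton: 27+22+25 = 74
The minimum is 63.
One shortest path: Maris → Vale → Corby → Easton.

Minimum one-way distance = 63 m.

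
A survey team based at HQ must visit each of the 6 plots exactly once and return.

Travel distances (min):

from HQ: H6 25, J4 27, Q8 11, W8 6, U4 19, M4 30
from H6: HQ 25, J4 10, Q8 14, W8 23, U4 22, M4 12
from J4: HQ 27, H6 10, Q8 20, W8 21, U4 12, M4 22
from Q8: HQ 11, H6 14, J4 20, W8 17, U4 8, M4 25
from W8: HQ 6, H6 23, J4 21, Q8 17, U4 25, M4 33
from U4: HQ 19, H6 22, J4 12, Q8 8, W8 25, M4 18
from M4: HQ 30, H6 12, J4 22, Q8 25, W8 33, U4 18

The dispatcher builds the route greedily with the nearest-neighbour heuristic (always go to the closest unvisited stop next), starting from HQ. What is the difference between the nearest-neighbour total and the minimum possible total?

From HQ: W8=6, Q8=11, U4=19, H6=25, J4=27, M4=30 → choose W8 (6).
From W8: Q8=17, J4=21, H6=23, U4=25, M4=33 → choose Q8 (17).
From Q8: U4=8, H6=14, J4=20, M4=25 → choose U4 (8).
From U4: J4=12, M4=18, H6=22 → choose J4 (12).
From J4: H6=10, M4=22 → choose H6 (10).
From H6: M4=12 → choose M4 (12).
NN route HQ → W8 → Q8 → U4 → J4 → H6 → M4 → HQ costs 95.
Optimal: HQ → Q8 → U4 → M4 → H6 → J4 → W8 → HQ costs 86 (by enumerating all 360 distinct tours).
Excess = 95 − 86 = 9.

9 min longer than the optimal tour.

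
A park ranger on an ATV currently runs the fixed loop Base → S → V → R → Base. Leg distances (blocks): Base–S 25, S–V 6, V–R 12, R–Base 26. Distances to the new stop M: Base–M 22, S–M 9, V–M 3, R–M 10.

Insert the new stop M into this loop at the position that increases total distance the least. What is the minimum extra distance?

Insertion cost between consecutive stops i–j is d(i,M) + d(M,j) − d(i,j):
  between Base and S: 22 + 9 − 25 = 6
  between S and V: 9 + 3 − 6 = 6
  between V and R: 3 + 10 − 12 = 1
  between R and Base: 10 + 22 − 26 = 6
Cheapest insertion is between V and R, adding 1.
New total = 69 + 1 = 70.

+1 blocks — insert M between V and R.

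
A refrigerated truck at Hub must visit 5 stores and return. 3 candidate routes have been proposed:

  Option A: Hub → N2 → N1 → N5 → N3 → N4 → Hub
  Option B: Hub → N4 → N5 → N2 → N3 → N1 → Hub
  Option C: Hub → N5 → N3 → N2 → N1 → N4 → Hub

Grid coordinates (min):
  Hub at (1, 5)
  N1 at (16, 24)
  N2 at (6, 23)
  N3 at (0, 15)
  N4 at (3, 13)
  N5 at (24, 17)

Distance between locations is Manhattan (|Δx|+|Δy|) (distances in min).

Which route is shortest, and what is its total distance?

Option A: 23 + 11 + 15 + 26 + 5 + 10 = 90
Option B: 10 + 25 + 24 + 14 + 25 + 34 = 132
Option C: 35 + 26 + 14 + 11 + 24 + 10 = 120

90 min — Option A is the shortest.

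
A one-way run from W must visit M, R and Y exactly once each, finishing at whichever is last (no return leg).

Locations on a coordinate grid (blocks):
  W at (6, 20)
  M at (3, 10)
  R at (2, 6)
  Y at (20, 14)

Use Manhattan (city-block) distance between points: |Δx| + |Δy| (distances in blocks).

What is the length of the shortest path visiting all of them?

Shortest open route: 44 blocks.

There are 3! = 6 possible orderings.
W→M→R→Y: 13+5+26 = 44
W→M→Y→R: 13+21+26 = 60
W→R→M→Y: 18+5+21 = 44
W→R→Y→M: 18+26+21 = 65
W→Y→M→R: 20+21+5 = 46
W→Y→R→M: 20+26+5 = 51
The minimum is 44.
One shortest path: W → M → R → Y.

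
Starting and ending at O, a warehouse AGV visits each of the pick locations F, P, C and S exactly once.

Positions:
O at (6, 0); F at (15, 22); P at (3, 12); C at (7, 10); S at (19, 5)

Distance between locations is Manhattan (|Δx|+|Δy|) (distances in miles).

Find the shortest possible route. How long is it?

O → F → P → C → S → O: 31+22+6+17+18 = 94
O → F → P → S → C → O: 31+22+23+17+11 = 104
O → F → C → P → S → O: 31+20+6+23+18 = 98
O → F → C → S → P → O: 31+20+17+23+15 = 106
O → F → S → P → C → O: 31+21+23+6+11 = 92
O → F → S → C → P → O: 31+21+17+6+15 = 90
O → P → F → C → S → O: 15+22+20+17+18 = 92
O → P → F → S → C → O: 15+22+21+17+11 = 86
O → P → C → F → S → O: 15+6+20+21+18 = 80
O → P → S → F → C → O: 15+23+21+20+11 = 90
O → C → F → P → S → O: 11+20+22+23+18 = 94
O → C → P → F → S → O: 11+6+22+21+18 = 78
The minimum is 78.
One optimal route: O → C → P → F → S → O (or its reverse).

78 miles — the shortest possible round trip.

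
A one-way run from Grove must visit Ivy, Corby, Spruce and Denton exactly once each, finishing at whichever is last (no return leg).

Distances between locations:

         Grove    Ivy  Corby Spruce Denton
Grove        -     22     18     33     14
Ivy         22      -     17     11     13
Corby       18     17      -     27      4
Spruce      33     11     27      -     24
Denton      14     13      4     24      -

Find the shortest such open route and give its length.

There are 4! = 24 possible orderings.
Grove→Ivy→Corby→Spruce→Denton: 22+17+27+24 = 90
Grove→Ivy→Corby→Denton→Spruce: 22+17+4+24 = 67
Grove→Ivy→Spruce→Corby→Denton: 22+11+27+4 = 64
Grove→Ivy→Spruce→Denton→Corby: 22+11+24+4 = 61
Grove→Ivy→Denton→Corby→Spruce: 22+13+4+27 = 66
Grove→Ivy→Denton→Spruce→Corby: 22+13+24+27 = 86
Grove→Corby→Ivy→Spruce→Denton: 18+17+11+24 = 70
Grove→Corby→Ivy→Denton→Spruce: 18+17+13+24 = 72
Grove→Corby→Spruce→Ivy→Denton: 18+27+11+13 = 69
Grove→Corby→Spruce→Denton→Ivy: 18+27+24+13 = 82
Grove→Corby→Denton→Ivy→Spruce: 18+4+13+11 = 46
Grove→Corby→Denton→Spruce→Ivy: 18+4+24+11 = 57
Grove→Spruce→Ivy→Corby→Denton: 33+11+17+4 = 65
Grove→Spruce→Ivy→Denton→Corby: 33+11+13+4 = 61
… (10 more)
The minimum is 46.
One shortest path: Grove → Corby → Denton → Ivy → Spruce.

Minimum one-way distance = 46.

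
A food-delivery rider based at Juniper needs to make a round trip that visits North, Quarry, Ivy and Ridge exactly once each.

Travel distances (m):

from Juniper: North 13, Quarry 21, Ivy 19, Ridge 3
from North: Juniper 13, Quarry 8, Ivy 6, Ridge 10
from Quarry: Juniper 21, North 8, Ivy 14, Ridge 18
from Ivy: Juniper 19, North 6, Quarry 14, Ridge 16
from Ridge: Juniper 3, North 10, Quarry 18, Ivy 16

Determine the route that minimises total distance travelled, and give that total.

54 m — the shortest possible round trip.

There are 12 distinct closed tours to check (reversals are equivalent).
Juniper - North - Quarry - Ivy - Ridge - Juniper: 13+8+14+16+3 = 54
Juniper - North - Quarry - Ridge - Ivy - Juniper: 13+8+18+16+19 = 74
Juniper - North - Ivy - Quarry - Ridge - Juniper: 13+6+14+18+3 = 54
Juniper - North - Ivy - Ridge - Quarry - Juniper: 13+6+16+18+21 = 74
Juniper - North - Ridge - Quarry - Ivy - Juniper: 13+10+18+14+19 = 74
Juniper - North - Ridge - Ivy - Quarry - Juniper: 13+10+16+14+21 = 74
Juniper - Quarry - North - Ivy - Ridge - Juniper: 21+8+6+16+3 = 54
Juniper - Quarry - North - Ridge - Ivy - Juniper: 21+8+10+16+19 = 74
Juniper - Quarry - Ivy - North - Ridge - Juniper: 21+14+6+10+3 = 54
Juniper - Quarry - Ridge - North - Ivy - Juniper: 21+18+10+6+19 = 74
Juniper - Ivy - North - Quarry - Ridge - Juniper: 19+6+8+18+3 = 54
Juniper - Ivy - Quarry - North - Ridge - Juniper: 19+14+8+10+3 = 54
The minimum is 54.
One optimal route: Juniper → North → Quarry → Ivy → Ridge → Juniper (or its reverse).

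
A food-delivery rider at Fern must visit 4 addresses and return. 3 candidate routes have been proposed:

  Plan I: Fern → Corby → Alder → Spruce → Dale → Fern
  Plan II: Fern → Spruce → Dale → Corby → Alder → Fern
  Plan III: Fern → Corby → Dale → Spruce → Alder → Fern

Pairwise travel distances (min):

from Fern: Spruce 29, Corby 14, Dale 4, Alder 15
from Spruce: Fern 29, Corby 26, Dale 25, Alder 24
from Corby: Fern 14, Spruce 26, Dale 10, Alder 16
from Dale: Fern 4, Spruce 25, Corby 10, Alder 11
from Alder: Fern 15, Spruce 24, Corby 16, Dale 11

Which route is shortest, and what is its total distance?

Shortest is Plan I, total 83 min.

Plan I: 14 + 16 + 24 + 25 + 4 = 83
Plan II: 29 + 25 + 10 + 16 + 15 = 95
Plan III: 14 + 10 + 25 + 24 + 15 = 88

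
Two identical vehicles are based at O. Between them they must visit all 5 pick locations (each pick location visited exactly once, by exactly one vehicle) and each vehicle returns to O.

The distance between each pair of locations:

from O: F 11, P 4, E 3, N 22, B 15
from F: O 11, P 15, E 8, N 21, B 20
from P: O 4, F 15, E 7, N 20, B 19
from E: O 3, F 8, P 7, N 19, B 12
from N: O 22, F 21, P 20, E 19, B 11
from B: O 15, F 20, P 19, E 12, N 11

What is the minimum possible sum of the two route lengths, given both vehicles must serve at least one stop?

Check every non-empty split of the stops between the two vehicles; for each half take its own optimal tour:
  {F} + {P, E, N, B}: 22 + 50 = 72
  {P} + {F, E, N, B}: 8 + 58 = 66
  {F, P} + {E, N, B}: 30 + 48 = 78
  {E} + {F, P, N, B}: 6 + 66 = 72
  {F, E} + {P, N, B}: 22 + 50 = 72
  {P, E} + {F, N, B}: 14 + 58 = 72
  … (15 splits in total)
Best: vehicle 1 O → P → O = 8; vehicle 2 O → F → N → B → E → O = 58; combined 66.

Minimum combined distance: 66.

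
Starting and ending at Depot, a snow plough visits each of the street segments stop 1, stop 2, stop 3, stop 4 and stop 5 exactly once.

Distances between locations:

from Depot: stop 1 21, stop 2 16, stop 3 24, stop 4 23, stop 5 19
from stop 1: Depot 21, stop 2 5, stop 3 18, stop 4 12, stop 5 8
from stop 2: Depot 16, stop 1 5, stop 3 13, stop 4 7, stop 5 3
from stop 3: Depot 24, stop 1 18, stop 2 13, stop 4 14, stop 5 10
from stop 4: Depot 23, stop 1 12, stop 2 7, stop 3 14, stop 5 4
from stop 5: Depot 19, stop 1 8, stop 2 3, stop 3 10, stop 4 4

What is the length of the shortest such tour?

Shortest round trip = 71.

Depot → stop 1 → stop 2 → stop 3 → stop 4 → stop 5 → Depot: 21+5+13+14+4+19 = 76
Depot → stop 1 → stop 2 → stop 3 → stop 5 → stop 4 → Depot: 21+5+13+10+4+23 = 76
Depot → stop 1 → stop 2 → stop 4 → stop 3 → stop 5 → Depot: 21+5+7+14+10+19 = 76
Depot → stop 1 → stop 2 → stop 4 → stop 5 → stop 3 → Depot: 21+5+7+4+10+24 = 71
Depot → stop 1 → stop 2 → stop 5 → stop 3 → stop 4 → Depot: 21+5+3+10+14+23 = 76
Depot → stop 1 → stop 2 → stop 5 → stop 4 → stop 3 → Depot: 21+5+3+4+14+24 = 71
Depot → stop 1 → stop 3 → stop 2 → stop 4 → stop 5 → Depot: 21+18+13+7+4+19 = 82
Depot → stop 1 → stop 3 → stop 2 → stop 5 → stop 4 → Depot: 21+18+13+3+4+23 = 82
Depot → stop 1 → stop 3 → stop 4 → stop 2 → stop 5 → Depot: 21+18+14+7+3+19 = 82
Depot → stop 1 → stop 3 → stop 4 → stop 5 → stop 2 → Depot: 21+18+14+4+3+16 = 76
Depot → stop 1 → stop 3 → stop 5 → stop 2 → stop 4 → Depot: 21+18+10+3+7+23 = 82
Depot → stop 1 → stop 3 → stop 5 → stop 4 → stop 2 → Depot: 21+18+10+4+7+16 = 76
Depot → stop 1 → stop 4 → stop 2 → stop 3 → stop 5 → Depot: 21+12+7+13+10+19 = 82
Depot → stop 1 → stop 4 → stop 2 → stop 5 → stop 3 → Depot: 21+12+7+3+10+24 = 77
… (46 more)
The minimum is 71.
One optimal route: Depot → stop 1 → stop 2 → stop 4 → stop 5 → stop 3 → Depot (or its reverse).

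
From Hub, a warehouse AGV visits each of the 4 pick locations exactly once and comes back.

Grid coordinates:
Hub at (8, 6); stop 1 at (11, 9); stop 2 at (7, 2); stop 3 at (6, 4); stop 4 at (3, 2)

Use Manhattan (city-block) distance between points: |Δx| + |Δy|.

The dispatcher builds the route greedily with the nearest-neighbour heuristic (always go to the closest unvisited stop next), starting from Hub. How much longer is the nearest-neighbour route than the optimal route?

2 longer than the optimal tour.

Hub: stop 3=4, stop 2=5, stop 1=6, stop 4=9 ⇒ stop 3
stop 3: stop 2=3, stop 4=5, stop 1=10 ⇒ stop 2
stop 2: stop 4=4, stop 1=11 ⇒ stop 4
stop 4: stop 1=15 ⇒ stop 1
NN route Hub → stop 3 → stop 2 → stop 4 → stop 1 → Hub costs 32.
Optimal: Hub → stop 1 → stop 2 → stop 4 → stop 3 → Hub costs 30 (by enumerating all 12 distinct tours).
Excess = 32 − 30 = 2.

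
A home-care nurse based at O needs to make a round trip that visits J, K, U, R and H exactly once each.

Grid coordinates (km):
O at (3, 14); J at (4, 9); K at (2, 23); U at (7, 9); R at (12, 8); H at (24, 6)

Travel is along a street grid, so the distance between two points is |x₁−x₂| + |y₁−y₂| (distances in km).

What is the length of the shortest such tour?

Shortest round trip = 78 km.

There are 60 distinct closed tours to check (reversals are equivalent).
O → J → K → U → R → H → O: 6+16+19+6+14+29 = 90
O → J → K → U → H → R → O: 6+16+19+20+14+15 = 90
O → J → K → R → U → H → O: 6+16+25+6+20+29 = 102
O → J → K → R → H → U → O: 6+16+25+14+20+9 = 90
O → J → K → H → U → R → O: 6+16+39+20+6+15 = 102
O → J → K → H → R → U → O: 6+16+39+14+6+9 = 90
O → J → U → K → R → H → O: 6+3+19+25+14+29 = 96
O → J → U → K → H → R → O: 6+3+19+39+14+15 = 96
O → J → U → R → K → H → O: 6+3+6+25+39+29 = 108
O → J → U → R → H → K → O: 6+3+6+14+39+10 = 78
O → J → U → H → K → R → O: 6+3+20+39+25+15 = 108
O → J → U → H → R → K → O: 6+3+20+14+25+10 = 78
O → J → R → K → U → H → O: 6+9+25+19+20+29 = 108
O → J → R → K → H → U → O: 6+9+25+39+20+9 = 108
… (46 more)
The minimum is 78.
One optimal route: O → J → U → R → H → K → O (or its reverse).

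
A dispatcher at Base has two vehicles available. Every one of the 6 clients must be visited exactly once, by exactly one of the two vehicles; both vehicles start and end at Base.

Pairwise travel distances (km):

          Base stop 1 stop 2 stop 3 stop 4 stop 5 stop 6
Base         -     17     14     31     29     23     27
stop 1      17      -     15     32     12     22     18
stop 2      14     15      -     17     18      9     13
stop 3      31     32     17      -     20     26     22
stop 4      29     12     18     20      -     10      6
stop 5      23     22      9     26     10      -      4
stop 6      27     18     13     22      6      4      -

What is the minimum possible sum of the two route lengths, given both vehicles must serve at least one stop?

Minimum combined distance: 118 km.

Check every non-empty split of the stops between the two vehicles; for each half take its own optimal tour:
  {stop 1} + {stop 2, stop 3, stop 4, stop 5, stop 6}: 34 + 84 = 118
  {stop 2} + {stop 1, stop 3, stop 4, stop 5, stop 6}: 28 + 96 = 124
  {stop 1, stop 2} + {stop 3, stop 4, stop 5, stop 6}: 46 + 84 = 130
  {stop 3} + {stop 1, stop 2, stop 4, stop 5, stop 6}: 62 + 62 = 124
  {stop 1, stop 3} + {stop 2, stop 4, stop 5, stop 6}: 80 + 62 = 142
  {stop 2, stop 3} + {stop 1, stop 4, stop 5, stop 6}: 62 + 62 = 124
  … (31 splits in total)
Best: vehicle 1 Base → stop 1 → Base = 34; vehicle 2 Base → stop 2 → stop 3 → stop 4 → stop 6 → stop 5 → Base = 84; combined 118.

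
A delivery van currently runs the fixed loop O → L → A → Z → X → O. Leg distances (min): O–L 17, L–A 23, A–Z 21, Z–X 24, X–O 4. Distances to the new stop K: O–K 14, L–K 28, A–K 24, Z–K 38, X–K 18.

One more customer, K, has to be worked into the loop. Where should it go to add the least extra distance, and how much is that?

Insertion cost between consecutive stops i–j is d(i,K) + d(K,j) − d(i,j):
  between O and L: 14 + 28 − 17 = 25
  between L and A: 28 + 24 − 23 = 29
  between A and Z: 24 + 38 − 21 = 41
  between Z and X: 38 + 18 − 24 = 32
  between X and O: 18 + 14 − 4 = 28
Cheapest insertion is between O and L, adding 25.
New total = 89 + 25 = 114.

Minimum extra distance: 25 min, inserting K between O and L.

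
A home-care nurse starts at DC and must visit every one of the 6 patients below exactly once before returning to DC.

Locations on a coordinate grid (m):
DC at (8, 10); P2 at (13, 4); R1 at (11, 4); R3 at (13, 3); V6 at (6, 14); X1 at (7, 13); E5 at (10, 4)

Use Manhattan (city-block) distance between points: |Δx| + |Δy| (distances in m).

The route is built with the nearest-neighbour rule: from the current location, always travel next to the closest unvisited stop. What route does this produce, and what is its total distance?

At DC the remaining stops are X1 4, V6 6, E5 8, R1 9, P2 11, R3 12; go to X1.
At X1 the remaining stops are V6 2, E5 12, R1 13, P2 15, R3 16; go to V6.
At V6 the remaining stops are E5 14, R1 15, P2 17, R3 18; go to E5.
At E5 the remaining stops are R1 1, P2 3, R3 4; go to R1.
At R1 the remaining stops are P2 2, R3 3; go to P2.
At P2 the remaining stops are R3 1; go to R3.
Return R3→DC: 12.
Total = 4 + 2 + 14 + 1 + 2 + 1 + 12 = 36.

Total distance 36 m via the nearest-neighbour route DC → X1 → V6 → E5 → R1 → P2 → R3 → DC.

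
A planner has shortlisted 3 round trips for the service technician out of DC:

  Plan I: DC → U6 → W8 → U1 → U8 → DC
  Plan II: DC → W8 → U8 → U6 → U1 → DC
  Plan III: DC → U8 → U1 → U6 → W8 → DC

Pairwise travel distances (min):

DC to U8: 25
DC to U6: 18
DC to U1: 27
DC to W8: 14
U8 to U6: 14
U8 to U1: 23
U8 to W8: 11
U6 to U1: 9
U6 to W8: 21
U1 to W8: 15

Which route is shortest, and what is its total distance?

Plan I: 18 + 21 + 15 + 23 + 25 = 102
Plan II: 14 + 11 + 14 + 9 + 27 = 75
Plan III: 25 + 23 + 9 + 21 + 14 = 92

75 min — Plan II is the shortest.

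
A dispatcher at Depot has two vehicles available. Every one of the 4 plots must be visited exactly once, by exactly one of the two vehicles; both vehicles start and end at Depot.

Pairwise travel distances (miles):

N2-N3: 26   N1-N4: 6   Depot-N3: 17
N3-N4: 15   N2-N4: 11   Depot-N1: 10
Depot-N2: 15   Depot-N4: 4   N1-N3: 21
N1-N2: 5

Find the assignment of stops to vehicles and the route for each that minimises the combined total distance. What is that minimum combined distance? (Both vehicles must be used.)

There are 2^3 − 1 = 7 ways to divide the 4 stops into two non-empty groups. For each, the best each vehicle can do is its own shortest tour through its group:
  {N1} + {N2, N3, N4}: 20 + 58 = 78
  {N2} + {N1, N3, N4}: 30 + 48 = 78
  {N1, N2} + {N3, N4}: 30 + 36 = 66
  {N3} + {N1, N2, N4}: 34 + 30 = 64
  {N1, N3} + {N2, N4}: 48 + 30 = 78
  {N2, N3} + {N1, N4}: 58 + 20 = 78
  … (7 splits in total)
Best: vehicle 1 Depot → N3 → Depot = 34; vehicle 2 Depot → N1 → N2 → N4 → Depot = 30; combined 64.

64 miles — the smallest possible combined total.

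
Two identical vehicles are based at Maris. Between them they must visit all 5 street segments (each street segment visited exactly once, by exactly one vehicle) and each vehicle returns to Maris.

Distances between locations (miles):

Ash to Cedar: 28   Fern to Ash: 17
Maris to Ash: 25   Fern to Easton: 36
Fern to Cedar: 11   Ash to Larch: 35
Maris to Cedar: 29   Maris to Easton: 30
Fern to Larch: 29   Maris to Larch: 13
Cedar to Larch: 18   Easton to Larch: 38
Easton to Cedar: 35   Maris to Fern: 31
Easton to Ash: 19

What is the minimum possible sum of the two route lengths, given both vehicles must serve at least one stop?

Try each way of splitting the stops between the two vehicles (each non-empty) and, for each split, find the best tour for each vehicle:
  {Fern} + {Easton, Ash, Cedar, Larch}: 62 + 108 = 170
  {Easton} + {Fern, Ash, Cedar, Larch}: 60 + 84 = 144
  {Fern, Easton} + {Ash, Cedar, Larch}: 97 + 84 = 181
  {Ash} + {Fern, Easton, Cedar, Larch}: 50 + 108 = 158
  {Fern, Ash} + {Easton, Cedar, Larch}: 73 + 96 = 169
  {Easton, Ash} + {Fern, Cedar, Larch}: 74 + 73 = 147
  … (15 splits in total)
  {Fern, Easton, Ash, Cedar} + {Larch}: 106 + 26 = 132  ← best
Best: vehicle 1 Maris → Easton → Ash → Fern → Cedar → Maris = 106; vehicle 2 Maris → Larch → Maris = 26; combined 132.

Minimum combined distance: 132 miles.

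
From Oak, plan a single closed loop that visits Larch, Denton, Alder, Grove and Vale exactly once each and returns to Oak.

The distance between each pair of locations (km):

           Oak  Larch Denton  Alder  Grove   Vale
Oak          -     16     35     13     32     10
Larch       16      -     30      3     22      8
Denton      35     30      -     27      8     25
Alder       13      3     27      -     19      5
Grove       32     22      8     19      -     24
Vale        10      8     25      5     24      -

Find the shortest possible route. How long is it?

There are 60 distinct closed tours to check (reversals are equivalent).
Oak→Larch→Denton→Alder→Grove→Vale→Oak: 16+30+27+19+24+10 = 126
Oak→Larch→Denton→Alder→Vale→Grove→Oak: 16+30+27+5+24+32 = 134
Oak→Larch→Denton→Grove→Alder→Vale→Oak: 16+30+8+19+5+10 = 88
Oak→Larch→Denton→Grove→Vale→Alder→Oak: 16+30+8+24+5+13 = 96
Oak→Larch→Denton→Vale→Alder→Grove→Oak: 16+30+25+5+19+32 = 127
Oak→Larch→Denton→Vale→Grove→Alder→Oak: 16+30+25+24+19+13 = 127
Oak→Larch→Alder→Denton→Grove→Vale→Oak: 16+3+27+8+24+10 = 88
Oak→Larch→Alder→Denton→Vale→Grove→Oak: 16+3+27+25+24+32 = 127
Oak→Larch→Alder→Grove→Denton→Vale→Oak: 16+3+19+8+25+10 = 81
Oak→Larch→Alder→Grove→Vale→Denton→Oak: 16+3+19+24+25+35 = 122
Oak→Larch→Alder→Vale→Denton→Grove→Oak: 16+3+5+25+8+32 = 89
Oak→Larch→Alder→Vale→Grove→Denton→Oak: 16+3+5+24+8+35 = 91
Oak→Larch→Grove→Denton→Alder→Vale→Oak: 16+22+8+27+5+10 = 88
Oak→Larch→Grove→Denton→Vale→Alder→Oak: 16+22+8+25+5+13 = 89
… (46 more)
The minimum is 81.
One optimal route: Oak → Larch → Alder → Grove → Denton → Vale → Oak (or its reverse).

81 km — the shortest possible round trip.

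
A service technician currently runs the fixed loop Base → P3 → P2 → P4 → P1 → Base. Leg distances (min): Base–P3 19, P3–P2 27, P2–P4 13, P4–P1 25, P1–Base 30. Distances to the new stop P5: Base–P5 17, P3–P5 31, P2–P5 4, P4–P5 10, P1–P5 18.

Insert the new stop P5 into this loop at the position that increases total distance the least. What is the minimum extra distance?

Insertion cost between consecutive stops i–j is d(i,P5) + d(P5,j) − d(i,j):
  between Base and P3: 17 + 31 − 19 = 29
  between P3 and P2: 31 + 4 − 27 = 8
  between P2 and P4: 4 + 10 − 13 = 1
  between P4 and P1: 10 + 18 − 25 = 3
  between P1 and Base: 18 + 17 − 30 = 5
Cheapest insertion is between P2 and P4, adding 1.
New total = 114 + 1 = 115.

Adding 1 min by placing P5 on the P2–P4 leg.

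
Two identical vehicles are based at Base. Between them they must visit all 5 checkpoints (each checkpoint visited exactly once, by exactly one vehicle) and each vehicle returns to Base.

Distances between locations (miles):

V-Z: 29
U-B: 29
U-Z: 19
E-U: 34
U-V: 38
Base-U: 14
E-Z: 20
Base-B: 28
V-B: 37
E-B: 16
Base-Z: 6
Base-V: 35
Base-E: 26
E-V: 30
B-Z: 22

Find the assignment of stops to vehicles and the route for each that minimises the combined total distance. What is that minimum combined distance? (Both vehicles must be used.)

Check every non-empty split of the stops between the two vehicles; for each half take its own optimal tour:
  {E} + {U, V, B, Z}: 52 + 115 = 167
  {U} + {E, V, B, Z}: 28 + 109 = 137
  {E, U} + {V, B, Z}: 74 + 100 = 174
  {V} + {E, U, B, Z}: 70 + 85 = 155
  {E, V} + {U, B, Z}: 91 + 71 = 162
  {U, V} + {E, B, Z}: 87 + 70 = 157
  … (15 splits in total)
  {E, U, V, B} + {Z}: 124 + 12 = 136  ← best
Best: vehicle 1 Base → U → B → E → V → Base = 124; vehicle 2 Base → Z → Base = 12; combined 136.

Minimum combined distance: 136 miles.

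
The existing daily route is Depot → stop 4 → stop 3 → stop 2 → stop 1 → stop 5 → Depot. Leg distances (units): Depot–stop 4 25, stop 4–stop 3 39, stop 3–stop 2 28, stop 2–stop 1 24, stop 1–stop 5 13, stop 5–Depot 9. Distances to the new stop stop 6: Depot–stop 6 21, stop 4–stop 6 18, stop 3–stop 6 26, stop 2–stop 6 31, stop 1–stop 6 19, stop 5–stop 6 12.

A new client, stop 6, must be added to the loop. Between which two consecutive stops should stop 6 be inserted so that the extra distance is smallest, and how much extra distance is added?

Insertion cost between consecutive stops i–j is d(i,stop 6) + d(stop 6,j) − d(i,j):
  between Depot and stop 4: 21 + 18 − 25 = 14
  between stop 4 and stop 3: 18 + 26 − 39 = 5
  between stop 3 and stop 2: 26 + 31 − 28 = 29
  between stop 2 and stop 1: 31 + 19 − 24 = 26
  between stop 1 and stop 5: 19 + 12 − 13 = 18
  between stop 5 and Depot: 12 + 21 − 9 = 24
Cheapest insertion is between stop 4 and stop 3, adding 5.
New total = 138 + 5 = 143.

+5 — insert stop 6 between stop 4 and stop 3.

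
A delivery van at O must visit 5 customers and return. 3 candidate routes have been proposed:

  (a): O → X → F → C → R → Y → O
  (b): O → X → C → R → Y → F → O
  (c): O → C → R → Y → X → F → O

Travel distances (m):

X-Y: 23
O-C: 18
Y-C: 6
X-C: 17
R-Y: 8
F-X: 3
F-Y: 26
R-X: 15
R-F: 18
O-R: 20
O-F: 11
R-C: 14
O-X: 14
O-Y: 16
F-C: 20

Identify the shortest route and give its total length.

Shortest is (a), total 75 m.

(a): 14 + 3 + 20 + 14 + 8 + 16 = 75
(b): 14 + 17 + 14 + 8 + 26 + 11 = 90
(c): 18 + 14 + 8 + 23 + 3 + 11 = 77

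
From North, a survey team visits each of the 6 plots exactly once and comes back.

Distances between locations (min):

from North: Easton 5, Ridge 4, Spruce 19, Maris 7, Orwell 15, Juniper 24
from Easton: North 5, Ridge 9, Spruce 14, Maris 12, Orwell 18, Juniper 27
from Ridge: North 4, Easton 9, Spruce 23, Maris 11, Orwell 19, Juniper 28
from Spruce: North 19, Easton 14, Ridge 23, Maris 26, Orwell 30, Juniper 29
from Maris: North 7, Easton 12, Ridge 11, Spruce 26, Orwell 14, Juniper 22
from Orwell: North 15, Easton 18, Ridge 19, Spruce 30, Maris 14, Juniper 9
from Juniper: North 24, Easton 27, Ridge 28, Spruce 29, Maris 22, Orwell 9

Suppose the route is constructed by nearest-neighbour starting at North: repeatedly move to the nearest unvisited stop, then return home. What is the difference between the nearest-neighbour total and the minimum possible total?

10 min longer than the optimal tour.

From North: Ridge=4, Easton=5, Maris=7, Orwell=15, Spruce=19, Juniper=24 → choose Ridge (4).
From Ridge: Easton=9, Maris=11, Orwell=19, Spruce=23, Juniper=28 → choose Easton (9).
From Easton: Maris=12, Spruce=14, Orwell=18, Juniper=27 → choose Maris (12).
From Maris: Orwell=14, Juniper=22, Spruce=26 → choose Orwell (14).
From Orwell: Juniper=9, Spruce=30 → choose Juniper (9).
From Juniper: Spruce=29 → choose Spruce (29).
NN route North → Ridge → Easton → Maris → Orwell → Juniper → Spruce → North costs 96.
Optimal: North → Easton → Spruce → Juniper → Orwell → Maris → Ridge → North costs 86 (by enumerating all 360 distinct tours).
Excess = 96 − 86 = 10.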